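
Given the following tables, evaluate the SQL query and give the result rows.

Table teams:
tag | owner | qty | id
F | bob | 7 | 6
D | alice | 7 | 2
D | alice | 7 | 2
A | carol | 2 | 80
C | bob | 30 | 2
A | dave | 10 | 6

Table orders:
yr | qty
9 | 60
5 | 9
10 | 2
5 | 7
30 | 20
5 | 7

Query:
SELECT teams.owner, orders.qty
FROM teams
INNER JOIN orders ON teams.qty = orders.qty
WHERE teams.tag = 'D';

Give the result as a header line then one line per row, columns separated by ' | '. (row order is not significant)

== RESULT ==
teams.owner | orders.qty
alice | 7
alice | 7
alice | 7
alice | 7

Derivation:
After JOIN orders (7 rows):
teams.tag | teams.owner | teams.qty | teams.id | orders.yr | orders.qty
F | bob | 7 | 6 | 5 | 7
F | bob | 7 | 6 | 5 | 7
D | alice | 7 | 2 | 5 | 7
D | alice | 7 | 2 | 5 | 7
D | alice | 7 | 2 | 5 | 7
D | alice | 7 | 2 | 5 | 7
A | carol | 2 | 80 | 10 | 2
After WHERE (4 rows):
teams.tag | teams.owner | teams.qty | teams.id | orders.yr | orders.qty
D | alice | 7 | 2 | 5 | 7
D | alice | 7 | 2 | 5 | 7
D | alice | 7 | 2 | 5 | 7
D | alice | 7 | 2 | 5 | 7
After SELECT (4 rows):
teams.owner | orders.qty
alice | 7
alice | 7
alice | 7
alice | 7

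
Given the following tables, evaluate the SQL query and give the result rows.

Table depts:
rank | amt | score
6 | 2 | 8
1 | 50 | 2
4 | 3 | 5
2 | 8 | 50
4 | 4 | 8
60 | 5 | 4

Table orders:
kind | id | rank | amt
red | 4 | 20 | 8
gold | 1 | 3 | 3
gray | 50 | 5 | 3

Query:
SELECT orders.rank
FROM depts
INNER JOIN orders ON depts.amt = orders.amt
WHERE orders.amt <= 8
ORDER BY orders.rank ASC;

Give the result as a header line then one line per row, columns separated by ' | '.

After JOIN orders (3 rows):
depts.rank | depts.amt | depts.score | orders.kind | orders.id | orders.rank | orders.amt
4 | 3 | 5 | gold | 1 | 3 | 3
4 | 3 | 5 | gray | 50 | 5 | 3
2 | 8 | 50 | red | 4 | 20 | 8
After WHERE (3 rows):
depts.rank | depts.amt | depts.score | orders.kind | orders.id | orders.rank | orders.amt
4 | 3 | 5 | gold | 1 | 3 | 3
4 | 3 | 5 | gray | 50 | 5 | 3
2 | 8 | 50 | red | 4 | 20 | 8
After SELECT (3 rows):
orders.rank
3
5
20
After ORDER BY (3 rows):
orders.rank
3
5
20

== RESULT ==
orders.rank
3
5
20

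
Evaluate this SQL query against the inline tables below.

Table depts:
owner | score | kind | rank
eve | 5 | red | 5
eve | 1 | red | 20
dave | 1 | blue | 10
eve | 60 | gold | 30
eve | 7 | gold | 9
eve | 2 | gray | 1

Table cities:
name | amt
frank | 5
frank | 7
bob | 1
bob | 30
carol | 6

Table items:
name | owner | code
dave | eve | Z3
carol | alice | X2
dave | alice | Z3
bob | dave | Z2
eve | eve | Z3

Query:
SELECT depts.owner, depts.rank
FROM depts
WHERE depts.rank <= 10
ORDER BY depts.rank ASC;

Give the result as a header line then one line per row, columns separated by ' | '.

== RESULT ==
depts.owner | depts.rank
eve | 1
eve | 5
eve | 9
dave | 10

Derivation:
After WHERE (4 rows):
depts.owner | depts.score | depts.kind | depts.rank
eve | 5 | red | 5
dave | 1 | blue | 10
eve | 7 | gold | 9
eve | 2 | gray | 1
After SELECT (4 rows):
depts.owner | depts.rank
eve | 5
dave | 10
eve | 9
eve | 1
After ORDER BY (4 rows):
depts.owner | depts.rank
eve | 1
eve | 5
eve | 9
dave | 10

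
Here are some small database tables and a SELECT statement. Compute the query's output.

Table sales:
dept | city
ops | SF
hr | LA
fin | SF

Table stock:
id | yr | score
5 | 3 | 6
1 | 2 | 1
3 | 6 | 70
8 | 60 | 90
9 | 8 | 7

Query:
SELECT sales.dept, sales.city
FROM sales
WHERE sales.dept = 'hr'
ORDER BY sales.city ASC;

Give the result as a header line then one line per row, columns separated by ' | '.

== RESULT ==
sales.dept | sales.city
hr | LA

Derivation:
After WHERE (1 rows):
sales.dept | sales.city
hr | LA
After SELECT (1 rows):
sales.dept | sales.city
hr | LA
After ORDER BY (1 rows):
sales.dept | sales.city
hr | LA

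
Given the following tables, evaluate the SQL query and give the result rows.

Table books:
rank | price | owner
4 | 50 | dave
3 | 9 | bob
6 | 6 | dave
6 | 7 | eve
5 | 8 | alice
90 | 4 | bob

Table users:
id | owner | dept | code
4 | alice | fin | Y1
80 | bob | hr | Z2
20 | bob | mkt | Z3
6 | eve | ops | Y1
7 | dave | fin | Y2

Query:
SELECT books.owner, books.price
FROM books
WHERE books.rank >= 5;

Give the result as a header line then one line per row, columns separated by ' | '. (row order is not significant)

== RESULT ==
books.owner | books.price
dave | 6
eve | 7
alice | 8
bob | 4

Derivation:
After WHERE (4 rows):
books.rank | books.price | books.owner
6 | 6 | dave
6 | 7 | eve
5 | 8 | alice
90 | 4 | bob
After SELECT (4 rows):
books.owner | books.price
dave | 6
eve | 7
alice | 8
bob | 4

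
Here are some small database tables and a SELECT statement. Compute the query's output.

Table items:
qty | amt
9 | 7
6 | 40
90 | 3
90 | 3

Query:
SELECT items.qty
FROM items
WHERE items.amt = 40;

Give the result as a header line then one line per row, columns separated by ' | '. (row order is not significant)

After WHERE (1 rows):
items.qty | items.amt
6 | 40
After SELECT (1 rows):
items.qty
6

== RESULT ==
items.qty
6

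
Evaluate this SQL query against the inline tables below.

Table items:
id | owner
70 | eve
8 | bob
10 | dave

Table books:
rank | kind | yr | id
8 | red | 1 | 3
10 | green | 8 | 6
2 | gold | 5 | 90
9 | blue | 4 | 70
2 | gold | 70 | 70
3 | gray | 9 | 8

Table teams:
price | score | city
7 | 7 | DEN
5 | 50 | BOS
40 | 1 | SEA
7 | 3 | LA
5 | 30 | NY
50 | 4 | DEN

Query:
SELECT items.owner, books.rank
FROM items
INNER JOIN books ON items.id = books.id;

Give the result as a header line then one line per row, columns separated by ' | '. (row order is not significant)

== RESULT ==
items.owner | books.rank
eve | 9
eve | 2
bob | 3

Derivation:
After JOIN books (3 rows):
items.id | items.owner | books.rank | books.kind | books.yr | books.id
70 | eve | 9 | blue | 4 | 70
70 | eve | 2 | gold | 70 | 70
8 | bob | 3 | gray | 9 | 8
After SELECT (3 rows):
items.owner | books.rank
eve | 9
eve | 2
bob | 3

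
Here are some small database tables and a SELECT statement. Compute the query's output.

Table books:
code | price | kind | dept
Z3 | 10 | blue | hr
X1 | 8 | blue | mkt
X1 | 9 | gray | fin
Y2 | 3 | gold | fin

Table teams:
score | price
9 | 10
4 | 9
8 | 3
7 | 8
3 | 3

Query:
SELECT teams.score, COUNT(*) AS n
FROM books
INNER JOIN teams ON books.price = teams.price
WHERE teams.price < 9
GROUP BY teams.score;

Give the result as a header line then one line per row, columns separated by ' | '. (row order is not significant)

After JOIN teams (5 rows):
books.code | books.price | books.kind | books.dept | teams.score | teams.price
Z3 | 10 | blue | hr | 9 | 10
X1 | 8 | blue | mkt | 7 | 8
X1 | 9 | gray | fin | 4 | 9
Y2 | 3 | gold | fin | 8 | 3
Y2 | 3 | gold | fin | 3 | 3
After WHERE (3 rows):
books.code | books.price | books.kind | books.dept | teams.score | teams.price
X1 | 8 | blue | mkt | 7 | 8
Y2 | 3 | gold | fin | 8 | 3
Y2 | 3 | gold | fin | 3 | 3
After GROUP BY (3 rows):
teams.score | n
7 | 1
8 | 1
3 | 1

== RESULT ==
teams.score | n
7 | 1
8 | 1
3 | 1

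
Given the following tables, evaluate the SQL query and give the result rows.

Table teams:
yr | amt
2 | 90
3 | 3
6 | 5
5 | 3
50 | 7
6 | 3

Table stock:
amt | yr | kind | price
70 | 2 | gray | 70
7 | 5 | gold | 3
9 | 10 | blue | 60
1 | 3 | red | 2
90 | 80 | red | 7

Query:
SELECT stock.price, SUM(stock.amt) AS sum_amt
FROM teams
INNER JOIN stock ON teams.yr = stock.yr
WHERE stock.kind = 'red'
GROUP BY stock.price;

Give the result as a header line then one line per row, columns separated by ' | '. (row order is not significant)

After JOIN stock (3 rows):
teams.yr | teams.amt | stock.amt | stock.yr | stock.kind | stock.price
2 | 90 | 70 | 2 | gray | 70
3 | 3 | 1 | 3 | red | 2
5 | 3 | 7 | 5 | gold | 3
After WHERE (1 rows):
teams.yr | teams.amt | stock.amt | stock.yr | stock.kind | stock.price
3 | 3 | 1 | 3 | red | 2
After GROUP BY (1 rows):
stock.price | sum_amt
2 | 1

== RESULT ==
stock.price | sum_amt
2 | 1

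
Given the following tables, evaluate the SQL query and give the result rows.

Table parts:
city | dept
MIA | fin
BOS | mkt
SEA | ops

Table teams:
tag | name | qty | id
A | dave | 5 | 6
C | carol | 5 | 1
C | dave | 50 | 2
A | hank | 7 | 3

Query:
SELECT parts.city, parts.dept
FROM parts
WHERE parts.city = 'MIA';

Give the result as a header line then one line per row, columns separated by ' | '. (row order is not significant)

== RESULT ==
parts.city | parts.dept
MIA | fin

Derivation:
After WHERE (1 rows):
parts.city | parts.dept
MIA | fin
After SELECT (1 rows):
parts.city | parts.dept
MIA | fin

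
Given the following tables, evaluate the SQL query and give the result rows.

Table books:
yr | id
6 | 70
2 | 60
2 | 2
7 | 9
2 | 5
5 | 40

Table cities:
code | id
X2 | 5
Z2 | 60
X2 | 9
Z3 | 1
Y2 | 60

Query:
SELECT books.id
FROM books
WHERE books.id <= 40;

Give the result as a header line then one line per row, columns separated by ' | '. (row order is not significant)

After WHERE (4 rows):
books.yr | books.id
2 | 2
7 | 9
2 | 5
5 | 40
After SELECT (4 rows):
books.id
2
9
5
40

== RESULT ==
books.id
2
9
5
40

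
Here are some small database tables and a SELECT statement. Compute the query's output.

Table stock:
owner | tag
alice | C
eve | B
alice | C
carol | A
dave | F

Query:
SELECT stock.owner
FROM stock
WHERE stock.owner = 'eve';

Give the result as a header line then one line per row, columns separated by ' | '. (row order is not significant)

After WHERE (1 rows):
stock.owner | stock.tag
eve | B
After SELECT (1 rows):
stock.owner
eve

== RESULT ==
stock.owner
eve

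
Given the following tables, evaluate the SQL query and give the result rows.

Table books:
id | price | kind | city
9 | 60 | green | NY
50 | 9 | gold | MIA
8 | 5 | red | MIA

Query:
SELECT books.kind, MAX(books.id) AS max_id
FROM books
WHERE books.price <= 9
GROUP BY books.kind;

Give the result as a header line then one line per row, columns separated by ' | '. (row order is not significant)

== RESULT ==
books.kind | max_id
gold | 50
red | 8

Derivation:
After WHERE (2 rows):
books.id | books.price | books.kind | books.city
50 | 9 | gold | MIA
8 | 5 | red | MIA
After GROUP BY (2 rows):
books.kind | max_id
gold | 50
red | 8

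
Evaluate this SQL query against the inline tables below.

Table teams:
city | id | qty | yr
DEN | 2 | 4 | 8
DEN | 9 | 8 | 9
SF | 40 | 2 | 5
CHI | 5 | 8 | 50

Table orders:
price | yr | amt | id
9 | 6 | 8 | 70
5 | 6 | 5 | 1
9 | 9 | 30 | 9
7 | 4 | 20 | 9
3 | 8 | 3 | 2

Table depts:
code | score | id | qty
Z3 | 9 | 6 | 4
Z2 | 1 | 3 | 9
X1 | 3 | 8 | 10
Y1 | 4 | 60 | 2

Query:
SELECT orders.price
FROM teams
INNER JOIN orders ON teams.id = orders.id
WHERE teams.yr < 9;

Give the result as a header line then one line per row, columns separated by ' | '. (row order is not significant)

After JOIN orders (3 rows):
teams.city | teams.id | teams.qty | teams.yr | orders.price | orders.yr | orders.amt | orders.id
DEN | 2 | 4 | 8 | 3 | 8 | 3 | 2
DEN | 9 | 8 | 9 | 9 | 9 | 30 | 9
DEN | 9 | 8 | 9 | 7 | 4 | 20 | 9
After WHERE (1 rows):
teams.city | teams.id | teams.qty | teams.yr | orders.price | orders.yr | orders.amt | orders.id
DEN | 2 | 4 | 8 | 3 | 8 | 3 | 2
After SELECT (1 rows):
orders.price
3

== RESULT ==
orders.price
3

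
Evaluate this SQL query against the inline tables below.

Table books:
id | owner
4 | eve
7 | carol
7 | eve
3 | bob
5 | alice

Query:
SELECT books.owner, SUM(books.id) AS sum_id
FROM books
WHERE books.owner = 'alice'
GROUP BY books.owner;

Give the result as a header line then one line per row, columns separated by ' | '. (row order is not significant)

After WHERE (1 rows):
books.id | books.owner
5 | alice
After GROUP BY (1 rows):
books.owner | sum_id
alice | 5

== RESULT ==
books.owner | sum_id
alice | 5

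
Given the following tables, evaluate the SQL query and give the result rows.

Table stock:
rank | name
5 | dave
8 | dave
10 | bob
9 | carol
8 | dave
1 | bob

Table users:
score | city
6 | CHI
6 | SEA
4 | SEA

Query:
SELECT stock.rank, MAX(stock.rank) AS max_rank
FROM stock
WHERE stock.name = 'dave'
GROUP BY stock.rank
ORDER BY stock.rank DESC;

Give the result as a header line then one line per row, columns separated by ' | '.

After WHERE (3 rows):
stock.rank | stock.name
5 | dave
8 | dave
8 | dave
After GROUP BY (2 rows):
stock.rank | max_rank
5 | 5
8 | 8
After ORDER BY (2 rows):
stock.rank | max_rank
8 | 8
5 | 5

== RESULT ==
stock.rank | max_rank
8 | 8
5 | 5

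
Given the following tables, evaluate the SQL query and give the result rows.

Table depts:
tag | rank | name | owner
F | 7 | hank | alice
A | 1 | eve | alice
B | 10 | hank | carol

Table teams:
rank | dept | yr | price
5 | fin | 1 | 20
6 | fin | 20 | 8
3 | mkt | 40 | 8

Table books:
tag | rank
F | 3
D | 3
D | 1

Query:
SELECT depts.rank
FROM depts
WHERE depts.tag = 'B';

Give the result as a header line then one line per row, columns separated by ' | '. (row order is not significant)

After WHERE (1 rows):
depts.tag | depts.rank | depts.name | depts.owner
B | 10 | hank | carol
After SELECT (1 rows):
depts.rank
10

== RESULT ==
depts.rank
10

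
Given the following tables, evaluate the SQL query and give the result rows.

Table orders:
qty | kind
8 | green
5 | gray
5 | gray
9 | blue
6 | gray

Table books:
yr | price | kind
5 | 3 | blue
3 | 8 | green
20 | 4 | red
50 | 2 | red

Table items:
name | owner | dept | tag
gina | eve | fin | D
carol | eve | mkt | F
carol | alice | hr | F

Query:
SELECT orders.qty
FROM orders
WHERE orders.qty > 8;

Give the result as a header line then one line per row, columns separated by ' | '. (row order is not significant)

== RESULT ==
orders.qty
9

Derivation:
After WHERE (1 rows):
orders.qty | orders.kind
9 | blue
After SELECT (1 rows):
orders.qty
9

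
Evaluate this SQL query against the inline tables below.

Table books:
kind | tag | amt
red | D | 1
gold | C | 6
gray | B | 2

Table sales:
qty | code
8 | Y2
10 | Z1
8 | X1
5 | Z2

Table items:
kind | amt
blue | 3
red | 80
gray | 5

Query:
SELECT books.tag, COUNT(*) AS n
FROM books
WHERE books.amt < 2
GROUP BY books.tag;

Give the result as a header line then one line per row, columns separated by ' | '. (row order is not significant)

== RESULT ==
books.tag | n
D | 1

Derivation:
After WHERE (1 rows):
books.kind | books.tag | books.amt
red | D | 1
After GROUP BY (1 rows):
books.tag | n
D | 1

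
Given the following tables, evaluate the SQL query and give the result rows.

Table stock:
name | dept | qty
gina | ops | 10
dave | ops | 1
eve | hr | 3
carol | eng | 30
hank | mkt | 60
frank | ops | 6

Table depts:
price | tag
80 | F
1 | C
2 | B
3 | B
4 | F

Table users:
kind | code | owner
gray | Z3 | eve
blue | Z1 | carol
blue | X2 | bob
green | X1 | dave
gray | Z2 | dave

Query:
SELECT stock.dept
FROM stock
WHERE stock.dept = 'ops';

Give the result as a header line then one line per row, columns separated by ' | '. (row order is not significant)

After WHERE (3 rows):
stock.name | stock.dept | stock.qty
gina | ops | 10
dave | ops | 1
frank | ops | 6
After SELECT (3 rows):
stock.dept
ops
ops
ops

== RESULT ==
stock.dept
ops
ops
ops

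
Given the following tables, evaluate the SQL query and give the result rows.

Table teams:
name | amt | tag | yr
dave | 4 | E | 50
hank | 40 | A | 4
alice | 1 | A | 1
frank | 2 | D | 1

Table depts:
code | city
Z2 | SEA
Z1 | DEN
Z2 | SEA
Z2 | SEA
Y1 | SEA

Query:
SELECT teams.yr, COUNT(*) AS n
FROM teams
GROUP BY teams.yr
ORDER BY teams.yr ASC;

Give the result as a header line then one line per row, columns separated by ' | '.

== RESULT ==
teams.yr | n
1 | 2
4 | 1
50 | 1

Derivation:
After GROUP BY (3 rows):
teams.yr | n
50 | 1
4 | 1
1 | 2
After ORDER BY (3 rows):
teams.yr | n
1 | 2
4 | 1
50 | 1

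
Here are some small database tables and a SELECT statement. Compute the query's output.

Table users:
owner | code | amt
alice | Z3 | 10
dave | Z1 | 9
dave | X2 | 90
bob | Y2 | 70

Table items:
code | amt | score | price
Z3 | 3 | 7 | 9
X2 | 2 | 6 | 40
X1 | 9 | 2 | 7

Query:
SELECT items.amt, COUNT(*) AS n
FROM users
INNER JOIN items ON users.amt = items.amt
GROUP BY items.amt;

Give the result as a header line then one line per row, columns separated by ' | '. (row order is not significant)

== RESULT ==
items.amt | n
9 | 1

Derivation:
After JOIN items (1 rows):
users.owner | users.code | users.amt | items.code | items.amt | items.score | items.price
dave | Z1 | 9 | X1 | 9 | 2 | 7
After GROUP BY (1 rows):
items.amt | n
9 | 1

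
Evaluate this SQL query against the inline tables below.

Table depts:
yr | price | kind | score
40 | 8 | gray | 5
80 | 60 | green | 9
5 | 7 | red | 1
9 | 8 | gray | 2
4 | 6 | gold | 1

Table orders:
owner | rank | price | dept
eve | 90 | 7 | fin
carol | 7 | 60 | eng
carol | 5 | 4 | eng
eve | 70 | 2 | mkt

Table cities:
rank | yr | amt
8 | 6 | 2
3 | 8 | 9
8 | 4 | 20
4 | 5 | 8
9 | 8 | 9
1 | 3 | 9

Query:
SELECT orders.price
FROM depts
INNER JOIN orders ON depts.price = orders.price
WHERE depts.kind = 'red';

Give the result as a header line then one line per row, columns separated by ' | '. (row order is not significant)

After JOIN orders (2 rows):
depts.yr | depts.price | depts.kind | depts.score | orders.owner | orders.rank | orders.price | orders.dept
80 | 60 | green | 9 | carol | 7 | 60 | eng
5 | 7 | red | 1 | eve | 90 | 7 | fin
After WHERE (1 rows):
depts.yr | depts.price | depts.kind | depts.score | orders.owner | orders.rank | orders.price | orders.dept
5 | 7 | red | 1 | eve | 90 | 7 | fin
After SELECT (1 rows):
orders.price
7

== RESULT ==
orders.price
7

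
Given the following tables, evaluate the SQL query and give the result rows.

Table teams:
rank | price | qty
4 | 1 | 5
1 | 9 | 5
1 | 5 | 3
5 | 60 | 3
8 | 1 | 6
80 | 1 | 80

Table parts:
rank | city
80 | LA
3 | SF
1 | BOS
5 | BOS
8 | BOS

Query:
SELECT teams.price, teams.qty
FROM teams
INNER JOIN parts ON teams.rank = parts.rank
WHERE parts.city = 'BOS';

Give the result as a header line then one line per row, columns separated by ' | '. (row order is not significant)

After JOIN parts (5 rows):
teams.rank | teams.price | teams.qty | parts.rank | parts.city
1 | 9 | 5 | 1 | BOS
1 | 5 | 3 | 1 | BOS
5 | 60 | 3 | 5 | BOS
8 | 1 | 6 | 8 | BOS
80 | 1 | 80 | 80 | LA
After WHERE (4 rows):
teams.rank | teams.price | teams.qty | parts.rank | parts.city
1 | 9 | 5 | 1 | BOS
1 | 5 | 3 | 1 | BOS
5 | 60 | 3 | 5 | BOS
8 | 1 | 6 | 8 | BOS
After SELECT (4 rows):
teams.price | teams.qty
9 | 5
5 | 3
60 | 3
1 | 6

== RESULT ==
teams.price | teams.qty
9 | 5
5 | 3
60 | 3
1 | 6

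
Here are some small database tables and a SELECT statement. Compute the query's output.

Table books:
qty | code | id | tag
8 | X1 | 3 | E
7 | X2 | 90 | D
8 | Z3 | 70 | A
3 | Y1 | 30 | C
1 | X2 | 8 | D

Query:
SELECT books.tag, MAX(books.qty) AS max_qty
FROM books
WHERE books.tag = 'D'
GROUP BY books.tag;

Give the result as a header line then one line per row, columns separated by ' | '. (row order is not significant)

== RESULT ==
books.tag | max_qty
D | 7

Derivation:
After WHERE (2 rows):
books.qty | books.code | books.id | books.tag
7 | X2 | 90 | D
1 | X2 | 8 | D
After GROUP BY (1 rows):
books.tag | max_qty
D | 7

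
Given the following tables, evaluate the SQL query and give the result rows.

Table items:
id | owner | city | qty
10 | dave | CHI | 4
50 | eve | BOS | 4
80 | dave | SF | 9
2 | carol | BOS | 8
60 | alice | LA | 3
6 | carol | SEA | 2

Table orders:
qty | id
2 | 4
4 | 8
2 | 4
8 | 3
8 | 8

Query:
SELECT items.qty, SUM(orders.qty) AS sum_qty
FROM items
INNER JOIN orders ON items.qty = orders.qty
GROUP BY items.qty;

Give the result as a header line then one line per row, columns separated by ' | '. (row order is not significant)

After JOIN orders (6 rows):
items.id | items.owner | items.city | items.qty | orders.qty | orders.id
10 | dave | CHI | 4 | 4 | 8
50 | eve | BOS | 4 | 4 | 8
2 | carol | BOS | 8 | 8 | 3
2 | carol | BOS | 8 | 8 | 8
6 | carol | SEA | 2 | 2 | 4
6 | carol | SEA | 2 | 2 | 4
After GROUP BY (3 rows):
items.qty | sum_qty
4 | 8
8 | 16
2 | 4

== RESULT ==
items.qty | sum_qty
4 | 8
8 | 16
2 | 4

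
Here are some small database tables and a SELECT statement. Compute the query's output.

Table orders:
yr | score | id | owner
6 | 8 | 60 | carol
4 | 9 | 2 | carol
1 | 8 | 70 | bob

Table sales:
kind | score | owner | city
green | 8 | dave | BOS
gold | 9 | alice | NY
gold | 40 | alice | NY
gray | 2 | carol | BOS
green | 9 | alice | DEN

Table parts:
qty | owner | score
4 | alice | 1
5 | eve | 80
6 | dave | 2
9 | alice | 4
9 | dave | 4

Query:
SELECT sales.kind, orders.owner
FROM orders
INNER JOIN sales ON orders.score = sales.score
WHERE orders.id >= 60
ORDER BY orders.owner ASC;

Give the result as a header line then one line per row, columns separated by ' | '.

After JOIN sales (4 rows):
orders.yr | orders.score | orders.id | orders.owner | sales.kind | sales.score | sales.owner | sales.city
6 | 8 | 60 | carol | green | 8 | dave | BOS
4 | 9 | 2 | carol | gold | 9 | alice | NY
4 | 9 | 2 | carol | green | 9 | alice | DEN
1 | 8 | 70 | bob | green | 8 | dave | BOS
After WHERE (2 rows):
orders.yr | orders.score | orders.id | orders.owner | sales.kind | sales.score | sales.owner | sales.city
6 | 8 | 60 | carol | green | 8 | dave | BOS
1 | 8 | 70 | bob | green | 8 | dave | BOS
After SELECT (2 rows):
sales.kind | orders.owner
green | carol
green | bob
After ORDER BY (2 rows):
sales.kind | orders.owner
green | bob
green | carol

== RESULT ==
sales.kind | orders.owner
green | bob
green | carol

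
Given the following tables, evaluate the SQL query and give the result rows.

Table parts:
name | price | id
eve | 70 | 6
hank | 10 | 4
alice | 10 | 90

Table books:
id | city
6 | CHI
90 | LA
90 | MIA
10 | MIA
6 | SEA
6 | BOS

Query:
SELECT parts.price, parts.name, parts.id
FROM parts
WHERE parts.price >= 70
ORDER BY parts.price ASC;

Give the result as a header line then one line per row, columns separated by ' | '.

After WHERE (1 rows):
parts.name | parts.price | parts.id
eve | 70 | 6
After SELECT (1 rows):
parts.price | parts.name | parts.id
70 | eve | 6
After ORDER BY (1 rows):
parts.price | parts.name | parts.id
70 | eve | 6

== RESULT ==
parts.price | parts.name | parts.id
70 | eve | 6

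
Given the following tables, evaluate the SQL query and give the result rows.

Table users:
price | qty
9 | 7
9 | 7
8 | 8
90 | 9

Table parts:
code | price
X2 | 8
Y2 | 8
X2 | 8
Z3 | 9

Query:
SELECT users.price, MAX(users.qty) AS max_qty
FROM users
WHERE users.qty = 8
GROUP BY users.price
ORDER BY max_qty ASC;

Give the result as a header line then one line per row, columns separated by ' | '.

After WHERE (1 rows):
users.price | users.qty
8 | 8
After GROUP BY (1 rows):
users.price | max_qty
8 | 8
After ORDER BY (1 rows):
users.price | max_qty
8 | 8

== RESULT ==
users.price | max_qty
8 | 8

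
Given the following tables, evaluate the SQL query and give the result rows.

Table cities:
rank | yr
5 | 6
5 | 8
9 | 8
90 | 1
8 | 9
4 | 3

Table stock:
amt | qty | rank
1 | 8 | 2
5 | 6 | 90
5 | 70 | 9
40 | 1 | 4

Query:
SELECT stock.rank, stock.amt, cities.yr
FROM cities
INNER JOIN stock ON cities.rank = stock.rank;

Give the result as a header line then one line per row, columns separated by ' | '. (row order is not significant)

After JOIN stock (3 rows):
cities.rank | cities.yr | stock.amt | stock.qty | stock.rank
9 | 8 | 5 | 70 | 9
90 | 1 | 5 | 6 | 90
4 | 3 | 40 | 1 | 4
After SELECT (3 rows):
stock.rank | stock.amt | cities.yr
9 | 5 | 8
90 | 5 | 1
4 | 40 | 3

== RESULT ==
stock.rank | stock.amt | cities.yr
9 | 5 | 8
90 | 5 | 1
4 | 40 | 3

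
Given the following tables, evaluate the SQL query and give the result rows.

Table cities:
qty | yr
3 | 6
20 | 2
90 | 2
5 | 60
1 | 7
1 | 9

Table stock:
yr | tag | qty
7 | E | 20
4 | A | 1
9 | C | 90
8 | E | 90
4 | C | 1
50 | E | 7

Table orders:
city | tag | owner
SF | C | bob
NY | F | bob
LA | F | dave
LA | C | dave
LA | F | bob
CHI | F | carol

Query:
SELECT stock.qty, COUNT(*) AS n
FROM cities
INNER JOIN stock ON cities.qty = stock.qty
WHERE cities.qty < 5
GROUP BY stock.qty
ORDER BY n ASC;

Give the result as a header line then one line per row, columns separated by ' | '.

== RESULT ==
stock.qty | n
1 | 4

Derivation:
After JOIN stock (7 rows):
cities.qty | cities.yr | stock.yr | stock.tag | stock.qty
20 | 2 | 7 | E | 20
90 | 2 | 9 | C | 90
90 | 2 | 8 | E | 90
1 | 7 | 4 | A | 1
1 | 7 | 4 | C | 1
1 | 9 | 4 | A | 1
1 | 9 | 4 | C | 1
After WHERE (4 rows):
cities.qty | cities.yr | stock.yr | stock.tag | stock.qty
1 | 7 | 4 | A | 1
1 | 7 | 4 | C | 1
1 | 9 | 4 | A | 1
1 | 9 | 4 | C | 1
After GROUP BY (1 rows):
stock.qty | n
1 | 4
After ORDER BY (1 rows):
stock.qty | n
1 | 4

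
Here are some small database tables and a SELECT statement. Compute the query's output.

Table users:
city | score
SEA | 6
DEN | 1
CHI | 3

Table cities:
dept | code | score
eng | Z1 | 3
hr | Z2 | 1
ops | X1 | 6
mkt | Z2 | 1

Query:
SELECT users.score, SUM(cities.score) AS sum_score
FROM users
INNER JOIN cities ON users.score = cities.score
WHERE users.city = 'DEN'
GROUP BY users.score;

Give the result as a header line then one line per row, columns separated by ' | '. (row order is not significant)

After JOIN cities (4 rows):
users.city | users.score | cities.dept | cities.code | cities.score
SEA | 6 | ops | X1 | 6
DEN | 1 | hr | Z2 | 1
DEN | 1 | mkt | Z2 | 1
CHI | 3 | eng | Z1 | 3
After WHERE (2 rows):
users.city | users.score | cities.dept | cities.code | cities.score
DEN | 1 | hr | Z2 | 1
DEN | 1 | mkt | Z2 | 1
After GROUP BY (1 rows):
users.score | sum_score
1 | 2

== RESULT ==
users.score | sum_score
1 | 2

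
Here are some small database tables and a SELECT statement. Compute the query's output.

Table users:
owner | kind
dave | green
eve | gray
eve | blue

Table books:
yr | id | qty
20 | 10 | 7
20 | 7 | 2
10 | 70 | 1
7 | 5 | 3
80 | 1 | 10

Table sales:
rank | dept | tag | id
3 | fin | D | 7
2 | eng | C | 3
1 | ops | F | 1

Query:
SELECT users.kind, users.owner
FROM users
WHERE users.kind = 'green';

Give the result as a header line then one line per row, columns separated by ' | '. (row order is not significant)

== RESULT ==
users.kind | users.owner
green | dave

Derivation:
After WHERE (1 rows):
users.owner | users.kind
dave | green
After SELECT (1 rows):
users.kind | users.owner
green | dave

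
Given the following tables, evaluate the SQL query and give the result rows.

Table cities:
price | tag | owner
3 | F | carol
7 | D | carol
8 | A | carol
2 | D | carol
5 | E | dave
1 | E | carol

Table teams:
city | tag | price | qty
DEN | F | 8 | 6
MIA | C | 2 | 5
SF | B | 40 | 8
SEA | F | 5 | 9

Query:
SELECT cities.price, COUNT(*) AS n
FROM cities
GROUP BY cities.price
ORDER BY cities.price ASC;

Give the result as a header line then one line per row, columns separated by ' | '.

== RESULT ==
cities.price | n
1 | 1
2 | 1
3 | 1
5 | 1
7 | 1
8 | 1

Derivation:
After GROUP BY (6 rows):
cities.price | n
3 | 1
7 | 1
8 | 1
2 | 1
5 | 1
1 | 1
After ORDER BY (6 rows):
cities.price | n
1 | 1
2 | 1
3 | 1
5 | 1
7 | 1
8 | 1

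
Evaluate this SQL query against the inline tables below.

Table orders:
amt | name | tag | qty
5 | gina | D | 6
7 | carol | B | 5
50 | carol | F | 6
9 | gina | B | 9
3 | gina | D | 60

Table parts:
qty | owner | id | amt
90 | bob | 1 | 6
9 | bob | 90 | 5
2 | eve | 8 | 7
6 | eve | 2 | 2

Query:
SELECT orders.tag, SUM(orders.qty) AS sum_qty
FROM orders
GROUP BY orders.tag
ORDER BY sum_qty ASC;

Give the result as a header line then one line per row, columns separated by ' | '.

== RESULT ==
orders.tag | sum_qty
F | 6
B | 14
D | 66

Derivation:
After GROUP BY (3 rows):
orders.tag | sum_qty
D | 66
B | 14
F | 6
After ORDER BY (3 rows):
orders.tag | sum_qty
F | 6
B | 14
D | 66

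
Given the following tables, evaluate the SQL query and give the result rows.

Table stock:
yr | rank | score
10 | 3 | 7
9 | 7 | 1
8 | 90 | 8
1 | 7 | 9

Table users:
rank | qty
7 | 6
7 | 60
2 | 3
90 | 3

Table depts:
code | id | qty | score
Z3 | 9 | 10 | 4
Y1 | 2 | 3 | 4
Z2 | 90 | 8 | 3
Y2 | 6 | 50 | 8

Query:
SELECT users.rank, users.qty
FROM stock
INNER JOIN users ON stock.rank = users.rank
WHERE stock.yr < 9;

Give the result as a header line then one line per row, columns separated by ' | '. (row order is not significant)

== RESULT ==
users.rank | users.qty
90 | 3
7 | 6
7 | 60

Derivation:
After JOIN users (5 rows):
stock.yr | stock.rank | stock.score | users.rank | users.qty
9 | 7 | 1 | 7 | 6
9 | 7 | 1 | 7 | 60
8 | 90 | 8 | 90 | 3
1 | 7 | 9 | 7 | 6
1 | 7 | 9 | 7 | 60
After WHERE (3 rows):
stock.yr | stock.rank | stock.score | users.rank | users.qty
8 | 90 | 8 | 90 | 3
1 | 7 | 9 | 7 | 6
1 | 7 | 9 | 7 | 60
After SELECT (3 rows):
users.rank | users.qty
90 | 3
7 | 6
7 | 60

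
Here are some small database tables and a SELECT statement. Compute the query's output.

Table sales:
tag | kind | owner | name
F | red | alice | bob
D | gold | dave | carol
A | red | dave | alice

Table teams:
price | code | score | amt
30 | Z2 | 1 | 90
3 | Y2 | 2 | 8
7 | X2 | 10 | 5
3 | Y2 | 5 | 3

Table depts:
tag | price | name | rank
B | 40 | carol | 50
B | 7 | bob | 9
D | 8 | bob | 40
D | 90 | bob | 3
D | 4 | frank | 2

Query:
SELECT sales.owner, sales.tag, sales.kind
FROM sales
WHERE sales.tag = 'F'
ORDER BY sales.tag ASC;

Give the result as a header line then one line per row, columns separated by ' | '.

== RESULT ==
sales.owner | sales.tag | sales.kind
alice | F | red

Derivation:
After WHERE (1 rows):
sales.tag | sales.kind | sales.owner | sales.name
F | red | alice | bob
After SELECT (1 rows):
sales.owner | sales.tag | sales.kind
alice | F | red
After ORDER BY (1 rows):
sales.owner | sales.tag | sales.kind
alice | F | red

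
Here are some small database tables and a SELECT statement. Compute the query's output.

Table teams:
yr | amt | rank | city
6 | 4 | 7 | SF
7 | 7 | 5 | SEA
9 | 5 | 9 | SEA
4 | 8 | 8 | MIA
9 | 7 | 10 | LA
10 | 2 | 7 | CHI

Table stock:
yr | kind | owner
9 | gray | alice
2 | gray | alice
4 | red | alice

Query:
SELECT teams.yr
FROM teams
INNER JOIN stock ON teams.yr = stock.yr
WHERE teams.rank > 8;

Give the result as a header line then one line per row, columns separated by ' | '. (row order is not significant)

== RESULT ==
teams.yr
9
9

Derivation:
After JOIN stock (3 rows):
teams.yr | teams.amt | teams.rank | teams.city | stock.yr | stock.kind | stock.owner
9 | 5 | 9 | SEA | 9 | gray | alice
4 | 8 | 8 | MIA | 4 | red | alice
9 | 7 | 10 | LA | 9 | gray | alice
After WHERE (2 rows):
teams.yr | teams.amt | teams.rank | teams.city | stock.yr | stock.kind | stock.owner
9 | 5 | 9 | SEA | 9 | gray | alice
9 | 7 | 10 | LA | 9 | gray | alice
After SELECT (2 rows):
teams.yr
9
9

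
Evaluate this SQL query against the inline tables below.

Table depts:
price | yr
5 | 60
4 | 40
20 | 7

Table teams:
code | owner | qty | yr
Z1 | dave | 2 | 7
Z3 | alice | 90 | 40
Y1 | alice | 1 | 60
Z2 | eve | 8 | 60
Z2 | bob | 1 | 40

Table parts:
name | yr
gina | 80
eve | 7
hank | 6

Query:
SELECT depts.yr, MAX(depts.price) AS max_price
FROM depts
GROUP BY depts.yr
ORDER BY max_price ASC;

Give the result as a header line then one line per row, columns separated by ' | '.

== RESULT ==
depts.yr | max_price
40 | 4
60 | 5
7 | 20

Derivation:
After GROUP BY (3 rows):
depts.yr | max_price
60 | 5
40 | 4
7 | 20
After ORDER BY (3 rows):
depts.yr | max_price
40 | 4
60 | 5
7 | 20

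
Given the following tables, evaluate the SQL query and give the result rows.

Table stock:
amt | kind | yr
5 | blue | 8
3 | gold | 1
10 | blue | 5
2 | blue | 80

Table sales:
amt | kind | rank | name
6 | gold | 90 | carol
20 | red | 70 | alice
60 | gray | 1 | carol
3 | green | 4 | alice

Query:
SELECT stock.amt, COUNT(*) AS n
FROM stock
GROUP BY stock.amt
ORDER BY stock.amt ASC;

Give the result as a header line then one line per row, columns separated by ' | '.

After GROUP BY (4 rows):
stock.amt | n
5 | 1
3 | 1
10 | 1
2 | 1
After ORDER BY (4 rows):
stock.amt | n
2 | 1
3 | 1
5 | 1
10 | 1

== RESULT ==
stock.amt | n
2 | 1
3 | 1
5 | 1
10 | 1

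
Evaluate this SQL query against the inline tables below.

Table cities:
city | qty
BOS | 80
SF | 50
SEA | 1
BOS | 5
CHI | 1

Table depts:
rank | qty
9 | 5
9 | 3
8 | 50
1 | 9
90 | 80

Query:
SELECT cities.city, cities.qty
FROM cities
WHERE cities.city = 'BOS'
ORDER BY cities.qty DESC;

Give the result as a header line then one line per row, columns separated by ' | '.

== RESULT ==
cities.city | cities.qty
BOS | 80
BOS | 5

Derivation:
After WHERE (2 rows):
cities.city | cities.qty
BOS | 80
BOS | 5
After SELECT (2 rows):
cities.city | cities.qty
BOS | 80
BOS | 5
After ORDER BY (2 rows):
cities.city | cities.qty
BOS | 80
BOS | 5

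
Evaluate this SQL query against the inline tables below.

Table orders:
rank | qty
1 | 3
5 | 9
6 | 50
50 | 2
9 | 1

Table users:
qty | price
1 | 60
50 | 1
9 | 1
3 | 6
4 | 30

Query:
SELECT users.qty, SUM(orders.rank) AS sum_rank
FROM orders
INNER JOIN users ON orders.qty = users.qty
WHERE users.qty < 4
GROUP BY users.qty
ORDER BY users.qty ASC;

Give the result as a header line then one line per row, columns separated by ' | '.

== RESULT ==
users.qty | sum_rank
1 | 9
3 | 1

Derivation:
After JOIN users (4 rows):
orders.rank | orders.qty | users.qty | users.price
1 | 3 | 3 | 6
5 | 9 | 9 | 1
6 | 50 | 50 | 1
9 | 1 | 1 | 60
After WHERE (2 rows):
orders.rank | orders.qty | users.qty | users.price
1 | 3 | 3 | 6
9 | 1 | 1 | 60
After GROUP BY (2 rows):
users.qty | sum_rank
3 | 1
1 | 9
After ORDER BY (2 rows):
users.qty | sum_rank
1 | 9
3 | 1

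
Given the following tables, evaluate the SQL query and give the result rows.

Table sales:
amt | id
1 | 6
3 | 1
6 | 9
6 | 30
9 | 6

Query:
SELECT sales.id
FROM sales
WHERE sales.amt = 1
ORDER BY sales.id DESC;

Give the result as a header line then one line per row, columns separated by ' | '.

After WHERE (1 rows):
sales.amt | sales.id
1 | 6
After SELECT (1 rows):
sales.id
6
After ORDER BY (1 rows):
sales.id
6

== RESULT ==
sales.id
6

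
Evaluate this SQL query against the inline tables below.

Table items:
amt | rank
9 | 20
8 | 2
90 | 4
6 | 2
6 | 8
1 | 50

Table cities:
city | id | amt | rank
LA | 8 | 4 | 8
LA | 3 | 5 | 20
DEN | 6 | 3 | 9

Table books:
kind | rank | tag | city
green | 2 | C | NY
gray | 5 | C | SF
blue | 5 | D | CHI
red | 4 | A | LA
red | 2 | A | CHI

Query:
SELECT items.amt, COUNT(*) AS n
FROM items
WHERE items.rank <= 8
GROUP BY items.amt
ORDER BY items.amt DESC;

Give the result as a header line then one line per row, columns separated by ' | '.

== RESULT ==
items.amt | n
90 | 1
8 | 1
6 | 2

Derivation:
After WHERE (4 rows):
items.amt | items.rank
8 | 2
90 | 4
6 | 2
6 | 8
After GROUP BY (3 rows):
items.amt | n
8 | 1
90 | 1
6 | 2
After ORDER BY (3 rows):
items.amt | n
90 | 1
8 | 1
6 | 2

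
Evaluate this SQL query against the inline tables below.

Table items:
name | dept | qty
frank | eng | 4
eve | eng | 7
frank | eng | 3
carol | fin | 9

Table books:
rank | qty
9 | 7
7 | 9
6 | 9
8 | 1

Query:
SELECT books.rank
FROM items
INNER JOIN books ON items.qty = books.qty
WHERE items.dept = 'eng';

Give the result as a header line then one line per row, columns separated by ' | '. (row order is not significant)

== RESULT ==
books.rank
9

Derivation:
After JOIN books (3 rows):
items.name | items.dept | items.qty | books.rank | books.qty
eve | eng | 7 | 9 | 7
carol | fin | 9 | 7 | 9
carol | fin | 9 | 6 | 9
After WHERE (1 rows):
items.name | items.dept | items.qty | books.rank | books.qty
eve | eng | 7 | 9 | 7
After SELECT (1 rows):
books.rank
9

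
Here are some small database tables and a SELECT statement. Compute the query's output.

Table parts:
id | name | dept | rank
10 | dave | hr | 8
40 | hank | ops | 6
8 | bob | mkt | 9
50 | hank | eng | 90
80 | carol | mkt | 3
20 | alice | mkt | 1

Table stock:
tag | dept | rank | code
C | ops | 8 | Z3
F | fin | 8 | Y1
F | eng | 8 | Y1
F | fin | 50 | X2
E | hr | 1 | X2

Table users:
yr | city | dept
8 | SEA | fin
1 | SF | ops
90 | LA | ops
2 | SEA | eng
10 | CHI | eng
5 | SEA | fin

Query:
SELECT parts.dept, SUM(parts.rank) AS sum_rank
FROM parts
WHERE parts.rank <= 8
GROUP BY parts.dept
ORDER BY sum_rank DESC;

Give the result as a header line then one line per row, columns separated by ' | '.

== RESULT ==
parts.dept | sum_rank
hr | 8
ops | 6
mkt | 4

Derivation:
After WHERE (4 rows):
parts.id | parts.name | parts.dept | parts.rank
10 | dave | hr | 8
40 | hank | ops | 6
80 | carol | mkt | 3
20 | alice | mkt | 1
After GROUP BY (3 rows):
parts.dept | sum_rank
hr | 8
ops | 6
mkt | 4
After ORDER BY (3 rows):
parts.dept | sum_rank
hr | 8
ops | 6
mkt | 4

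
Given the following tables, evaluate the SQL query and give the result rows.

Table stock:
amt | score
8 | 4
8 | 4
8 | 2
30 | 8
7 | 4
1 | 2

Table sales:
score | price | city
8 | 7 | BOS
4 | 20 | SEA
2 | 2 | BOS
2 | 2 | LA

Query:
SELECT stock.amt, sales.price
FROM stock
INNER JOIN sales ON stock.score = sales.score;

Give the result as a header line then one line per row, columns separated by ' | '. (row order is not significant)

After JOIN sales (8 rows):
stock.amt | stock.score | sales.score | sales.price | sales.city
8 | 4 | 4 | 20 | SEA
8 | 4 | 4 | 20 | SEA
8 | 2 | 2 | 2 | BOS
8 | 2 | 2 | 2 | LA
30 | 8 | 8 | 7 | BOS
7 | 4 | 4 | 20 | SEA
1 | 2 | 2 | 2 | BOS
1 | 2 | 2 | 2 | LA
After SELECT (8 rows):
stock.amt | sales.price
8 | 20
8 | 20
8 | 2
8 | 2
30 | 7
7 | 20
1 | 2
1 | 2

== RESULT ==
stock.amt | sales.price
8 | 20
8 | 20
8 | 2
8 | 2
30 | 7
7 | 20
1 | 2
1 | 2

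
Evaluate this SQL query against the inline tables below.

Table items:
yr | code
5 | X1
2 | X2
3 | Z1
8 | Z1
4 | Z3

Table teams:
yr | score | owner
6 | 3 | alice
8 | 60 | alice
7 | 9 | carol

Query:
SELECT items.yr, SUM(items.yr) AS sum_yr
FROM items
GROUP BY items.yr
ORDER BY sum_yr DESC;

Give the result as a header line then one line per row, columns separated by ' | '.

After GROUP BY (5 rows):
items.yr | sum_yr
5 | 5
2 | 2
3 | 3
8 | 8
4 | 4
After ORDER BY (5 rows):
items.yr | sum_yr
8 | 8
5 | 5
4 | 4
3 | 3
2 | 2

== RESULT ==
items.yr | sum_yr
8 | 8
5 | 5
4 | 4
3 | 3
2 | 2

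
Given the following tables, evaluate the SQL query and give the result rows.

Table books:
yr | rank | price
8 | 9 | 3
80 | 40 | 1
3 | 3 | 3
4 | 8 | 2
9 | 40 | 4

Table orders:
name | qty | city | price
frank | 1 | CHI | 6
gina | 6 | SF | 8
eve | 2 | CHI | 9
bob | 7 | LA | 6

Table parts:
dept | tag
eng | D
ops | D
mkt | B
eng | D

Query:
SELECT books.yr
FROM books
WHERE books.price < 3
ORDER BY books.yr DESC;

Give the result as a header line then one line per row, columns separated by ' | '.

== RESULT ==
books.yr
80
4

Derivation:
After WHERE (2 rows):
books.yr | books.rank | books.price
80 | 40 | 1
4 | 8 | 2
After SELECT (2 rows):
books.yr
80
4
After ORDER BY (2 rows):
books.yr
80
4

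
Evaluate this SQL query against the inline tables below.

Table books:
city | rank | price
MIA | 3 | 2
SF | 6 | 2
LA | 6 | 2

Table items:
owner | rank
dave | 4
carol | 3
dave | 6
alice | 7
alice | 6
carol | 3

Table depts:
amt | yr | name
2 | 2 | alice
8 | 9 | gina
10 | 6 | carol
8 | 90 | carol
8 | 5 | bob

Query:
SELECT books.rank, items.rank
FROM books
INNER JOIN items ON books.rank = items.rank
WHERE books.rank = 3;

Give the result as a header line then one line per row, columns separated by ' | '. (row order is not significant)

== RESULT ==
books.rank | items.rank
3 | 3
3 | 3

Derivation:
After JOIN items (6 rows):
books.city | books.rank | books.price | items.owner | items.rank
MIA | 3 | 2 | carol | 3
MIA | 3 | 2 | carol | 3
SF | 6 | 2 | dave | 6
SF | 6 | 2 | alice | 6
LA | 6 | 2 | dave | 6
LA | 6 | 2 | alice | 6
After WHERE (2 rows):
books.city | books.rank | books.price | items.owner | items.rank
MIA | 3 | 2 | carol | 3
MIA | 3 | 2 | carol | 3
After SELECT (2 rows):
books.rank | items.rank
3 | 3
3 | 3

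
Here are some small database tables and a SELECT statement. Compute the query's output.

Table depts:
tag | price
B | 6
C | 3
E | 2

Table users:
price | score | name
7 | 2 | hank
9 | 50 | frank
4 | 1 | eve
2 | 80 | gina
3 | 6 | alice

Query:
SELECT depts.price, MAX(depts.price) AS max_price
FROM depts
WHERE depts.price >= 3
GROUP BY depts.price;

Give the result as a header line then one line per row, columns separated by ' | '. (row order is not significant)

After WHERE (2 rows):
depts.tag | depts.price
B | 6
C | 3
After GROUP BY (2 rows):
depts.price | max_price
6 | 6
3 | 3

== RESULT ==
depts.price | max_price
6 | 6
3 | 3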